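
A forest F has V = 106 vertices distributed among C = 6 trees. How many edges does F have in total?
100 (Each of the 6 component trees on V_i vertices has V_i - 1 edges; summing gives V - C = 106 - 6 = 100)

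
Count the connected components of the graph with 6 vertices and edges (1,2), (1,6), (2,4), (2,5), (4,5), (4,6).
2 (components: {1, 2, 4, 5, 6}, {3})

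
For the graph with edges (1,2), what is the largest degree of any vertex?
1 (attained at vertices 1, 2)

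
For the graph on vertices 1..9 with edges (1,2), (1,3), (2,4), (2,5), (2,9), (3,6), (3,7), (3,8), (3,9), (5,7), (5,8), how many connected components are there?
1 (components: {1, 2, 3, 4, 5, 6, 7, 8, 9})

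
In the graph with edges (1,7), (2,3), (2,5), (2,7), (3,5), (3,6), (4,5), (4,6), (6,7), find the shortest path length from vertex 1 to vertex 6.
2 (path: 1 -> 7 -> 6, 2 edges)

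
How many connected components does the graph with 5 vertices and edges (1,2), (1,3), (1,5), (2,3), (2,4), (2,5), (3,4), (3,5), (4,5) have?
1 (components: {1, 2, 3, 4, 5})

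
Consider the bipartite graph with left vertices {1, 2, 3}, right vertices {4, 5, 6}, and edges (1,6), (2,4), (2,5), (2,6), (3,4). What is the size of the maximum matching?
3 (matching: (1,6), (2,5), (3,4); upper bound min(|L|,|R|) = min(3,3) = 3)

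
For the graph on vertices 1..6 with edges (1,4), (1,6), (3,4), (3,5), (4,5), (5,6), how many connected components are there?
2 (components: {1, 3, 4, 5, 6}, {2})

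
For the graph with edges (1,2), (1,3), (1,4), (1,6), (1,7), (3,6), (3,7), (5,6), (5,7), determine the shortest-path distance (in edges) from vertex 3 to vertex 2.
2 (path: 3 -> 1 -> 2, 2 edges)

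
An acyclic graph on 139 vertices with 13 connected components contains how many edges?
126 (Each of the 13 component trees on V_i vertices has V_i - 1 edges; summing gives V - C = 139 - 13 = 126)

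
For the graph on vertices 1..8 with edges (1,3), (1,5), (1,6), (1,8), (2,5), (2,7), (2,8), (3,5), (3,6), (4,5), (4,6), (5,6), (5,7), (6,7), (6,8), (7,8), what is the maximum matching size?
4 (matching: (1,3), (2,7), (4,5), (6,8); upper bound floor(n/2) = floor(8/2) = 4)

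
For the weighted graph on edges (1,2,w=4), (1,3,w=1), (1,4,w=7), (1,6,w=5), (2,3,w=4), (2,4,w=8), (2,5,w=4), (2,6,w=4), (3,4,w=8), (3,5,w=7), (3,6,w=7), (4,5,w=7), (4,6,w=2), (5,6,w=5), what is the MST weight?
15 (MST edges: (1,2,w=4), (1,3,w=1), (2,5,w=4), (2,6,w=4), (4,6,w=2); sum of weights 4 + 1 + 4 + 4 + 2 = 15)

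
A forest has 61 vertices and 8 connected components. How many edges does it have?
53 (Each of the 8 component trees on V_i vertices has V_i - 1 edges; summing gives V - C = 61 - 8 = 53)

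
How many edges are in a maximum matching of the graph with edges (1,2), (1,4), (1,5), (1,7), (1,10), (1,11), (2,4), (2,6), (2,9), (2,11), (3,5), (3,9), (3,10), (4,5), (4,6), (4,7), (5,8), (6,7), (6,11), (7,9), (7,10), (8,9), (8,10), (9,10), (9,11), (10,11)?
5 (matching: (1,7), (2,11), (4,6), (5,8), (9,10); upper bound floor(n/2) = floor(11/2) = 5)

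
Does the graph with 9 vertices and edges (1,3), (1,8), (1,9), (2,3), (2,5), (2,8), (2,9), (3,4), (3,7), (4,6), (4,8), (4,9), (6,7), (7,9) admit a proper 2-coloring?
Yes. Partition: {1, 2, 4, 7}, {3, 5, 6, 8, 9}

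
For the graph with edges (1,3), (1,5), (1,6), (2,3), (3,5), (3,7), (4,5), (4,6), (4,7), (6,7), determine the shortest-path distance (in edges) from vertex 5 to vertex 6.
2 (path: 5 -> 1 -> 6, 2 edges)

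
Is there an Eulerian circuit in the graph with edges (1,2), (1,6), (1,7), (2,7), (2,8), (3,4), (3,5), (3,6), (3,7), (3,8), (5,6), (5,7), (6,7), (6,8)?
No (8 vertices have odd degree: {1, 2, 3, 4, 5, 6, 7, 8}; Eulerian circuit requires 0)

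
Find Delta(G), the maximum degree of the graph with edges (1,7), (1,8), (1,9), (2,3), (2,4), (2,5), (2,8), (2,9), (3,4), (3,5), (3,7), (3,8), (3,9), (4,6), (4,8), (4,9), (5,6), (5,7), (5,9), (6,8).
6 (attained at vertex 3)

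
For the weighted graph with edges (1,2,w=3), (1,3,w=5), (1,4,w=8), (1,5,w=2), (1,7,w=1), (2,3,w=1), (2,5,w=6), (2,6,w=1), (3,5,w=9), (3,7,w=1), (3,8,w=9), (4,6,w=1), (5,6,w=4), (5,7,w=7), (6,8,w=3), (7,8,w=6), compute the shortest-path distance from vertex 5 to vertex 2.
5 (path: 5 -> 6 -> 2; weights 4 + 1 = 5)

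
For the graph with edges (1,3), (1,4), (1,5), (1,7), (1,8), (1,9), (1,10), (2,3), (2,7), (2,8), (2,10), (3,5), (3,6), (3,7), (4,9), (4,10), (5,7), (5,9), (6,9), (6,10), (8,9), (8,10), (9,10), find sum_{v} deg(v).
46 (handshake: sum of degrees = 2|E| = 2 x 23 = 46)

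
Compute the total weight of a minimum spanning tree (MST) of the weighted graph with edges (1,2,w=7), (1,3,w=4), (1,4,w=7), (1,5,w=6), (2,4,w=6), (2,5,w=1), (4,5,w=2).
13 (MST edges: (1,3,w=4), (1,5,w=6), (2,5,w=1), (4,5,w=2); sum of weights 4 + 6 + 1 + 2 = 13)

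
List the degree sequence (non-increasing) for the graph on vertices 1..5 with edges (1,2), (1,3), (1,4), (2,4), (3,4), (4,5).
[4, 3, 2, 2, 1] (degrees: deg(1)=3, deg(2)=2, deg(3)=2, deg(4)=4, deg(5)=1)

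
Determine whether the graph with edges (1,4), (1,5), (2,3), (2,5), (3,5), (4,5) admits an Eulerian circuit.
Yes (the graph is connected and all 5 vertices have even degree)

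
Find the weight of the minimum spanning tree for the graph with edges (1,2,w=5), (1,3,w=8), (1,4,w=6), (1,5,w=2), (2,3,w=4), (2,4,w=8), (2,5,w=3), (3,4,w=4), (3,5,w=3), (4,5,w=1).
9 (MST edges: (1,5,w=2), (2,5,w=3), (3,5,w=3), (4,5,w=1); sum of weights 2 + 3 + 3 + 1 = 9)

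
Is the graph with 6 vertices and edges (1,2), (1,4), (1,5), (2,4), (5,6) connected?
No, it has 2 components: {1, 2, 4, 5, 6}, {3}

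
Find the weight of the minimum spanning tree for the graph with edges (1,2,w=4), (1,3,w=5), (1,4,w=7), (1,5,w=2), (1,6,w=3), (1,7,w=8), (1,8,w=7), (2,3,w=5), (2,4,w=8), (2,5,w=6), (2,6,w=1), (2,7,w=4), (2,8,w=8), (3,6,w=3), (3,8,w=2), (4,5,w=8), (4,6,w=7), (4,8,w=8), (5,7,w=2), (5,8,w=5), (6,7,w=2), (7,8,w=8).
19 (MST edges: (1,4,w=7), (1,5,w=2), (2,6,w=1), (3,6,w=3), (3,8,w=2), (5,7,w=2), (6,7,w=2); sum of weights 7 + 2 + 1 + 3 + 2 + 2 + 2 = 19)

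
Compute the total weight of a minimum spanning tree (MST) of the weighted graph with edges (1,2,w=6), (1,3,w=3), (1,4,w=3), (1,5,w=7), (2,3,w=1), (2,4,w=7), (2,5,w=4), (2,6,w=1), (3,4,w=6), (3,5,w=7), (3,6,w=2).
12 (MST edges: (1,3,w=3), (1,4,w=3), (2,3,w=1), (2,5,w=4), (2,6,w=1); sum of weights 3 + 3 + 1 + 4 + 1 = 12)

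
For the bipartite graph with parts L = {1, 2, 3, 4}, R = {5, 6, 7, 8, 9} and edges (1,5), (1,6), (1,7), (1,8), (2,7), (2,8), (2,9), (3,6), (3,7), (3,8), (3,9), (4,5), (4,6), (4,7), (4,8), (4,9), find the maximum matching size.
4 (matching: (1,8), (2,9), (3,7), (4,6); upper bound min(|L|,|R|) = min(4,5) = 4)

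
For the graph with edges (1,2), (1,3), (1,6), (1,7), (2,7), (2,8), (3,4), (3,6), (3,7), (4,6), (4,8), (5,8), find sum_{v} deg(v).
24 (handshake: sum of degrees = 2|E| = 2 x 12 = 24)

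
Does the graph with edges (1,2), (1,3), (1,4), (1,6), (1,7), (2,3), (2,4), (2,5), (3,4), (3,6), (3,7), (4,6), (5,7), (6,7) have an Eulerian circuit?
No (2 vertices have odd degree: {1, 3}; Eulerian circuit requires 0)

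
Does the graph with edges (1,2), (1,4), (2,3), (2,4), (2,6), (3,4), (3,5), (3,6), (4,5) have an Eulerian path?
Yes — and in fact it has an Eulerian circuit (the graph is connected and all 6 vertices have even degree)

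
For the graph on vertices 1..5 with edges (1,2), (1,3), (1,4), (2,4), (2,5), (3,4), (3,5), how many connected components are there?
1 (components: {1, 2, 3, 4, 5})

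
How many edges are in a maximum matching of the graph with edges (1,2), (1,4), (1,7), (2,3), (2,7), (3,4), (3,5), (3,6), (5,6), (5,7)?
3 (matching: (2,7), (3,4), (5,6); upper bound floor(n/2) = floor(7/2) = 3)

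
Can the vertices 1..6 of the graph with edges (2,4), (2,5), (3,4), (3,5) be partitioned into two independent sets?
Yes. Partition: {1, 2, 3, 6}, {4, 5}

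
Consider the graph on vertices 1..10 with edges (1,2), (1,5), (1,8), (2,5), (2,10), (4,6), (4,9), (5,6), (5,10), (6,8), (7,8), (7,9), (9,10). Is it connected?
No, it has 2 components: {1, 2, 4, 5, 6, 7, 8, 9, 10}, {3}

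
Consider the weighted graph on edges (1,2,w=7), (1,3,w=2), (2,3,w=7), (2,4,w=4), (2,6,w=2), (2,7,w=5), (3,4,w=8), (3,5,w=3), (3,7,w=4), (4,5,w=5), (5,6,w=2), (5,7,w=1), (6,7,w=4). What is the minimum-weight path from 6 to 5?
2 (path: 6 -> 5; weights 2 = 2)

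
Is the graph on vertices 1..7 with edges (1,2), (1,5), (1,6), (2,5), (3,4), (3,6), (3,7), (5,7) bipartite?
No (odd cycle of length 3: 5 -> 1 -> 2 -> 5)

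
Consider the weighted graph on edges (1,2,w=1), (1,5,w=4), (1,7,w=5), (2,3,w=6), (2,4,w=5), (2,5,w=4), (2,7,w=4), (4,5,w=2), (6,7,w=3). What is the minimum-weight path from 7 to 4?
9 (path: 7 -> 2 -> 4; weights 4 + 5 = 9)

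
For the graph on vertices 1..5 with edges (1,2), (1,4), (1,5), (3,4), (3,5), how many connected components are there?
1 (components: {1, 2, 3, 4, 5})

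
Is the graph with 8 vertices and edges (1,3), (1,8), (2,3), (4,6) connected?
No, it has 4 components: {1, 2, 3, 8}, {4, 6}, {5}, {7}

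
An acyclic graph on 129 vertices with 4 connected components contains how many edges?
125 (Each of the 4 component trees on V_i vertices has V_i - 1 edges; summing gives V - C = 129 - 4 = 125)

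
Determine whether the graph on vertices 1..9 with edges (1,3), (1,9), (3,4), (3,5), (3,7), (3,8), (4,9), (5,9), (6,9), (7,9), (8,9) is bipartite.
Yes. Partition: {1, 2, 4, 5, 6, 7, 8}, {3, 9}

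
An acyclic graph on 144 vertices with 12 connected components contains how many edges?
132 (Each of the 12 component trees on V_i vertices has V_i - 1 edges; summing gives V - C = 144 - 12 = 132)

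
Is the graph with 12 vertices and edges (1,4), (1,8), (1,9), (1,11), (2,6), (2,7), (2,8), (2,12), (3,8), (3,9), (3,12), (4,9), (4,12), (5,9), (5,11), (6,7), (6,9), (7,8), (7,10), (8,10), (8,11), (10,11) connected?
Yes (BFS from 1 visits [1, 4, 8, 9, 11, 12, 2, 3, 7, 10, 5, 6] — all 12 vertices reached)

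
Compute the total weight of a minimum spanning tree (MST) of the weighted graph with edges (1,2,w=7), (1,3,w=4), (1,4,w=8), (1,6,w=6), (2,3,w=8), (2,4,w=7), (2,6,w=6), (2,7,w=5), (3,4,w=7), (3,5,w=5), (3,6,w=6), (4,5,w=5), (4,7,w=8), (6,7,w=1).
26 (MST edges: (1,3,w=4), (1,6,w=6), (2,7,w=5), (3,5,w=5), (4,5,w=5), (6,7,w=1); sum of weights 4 + 6 + 5 + 5 + 5 + 1 = 26)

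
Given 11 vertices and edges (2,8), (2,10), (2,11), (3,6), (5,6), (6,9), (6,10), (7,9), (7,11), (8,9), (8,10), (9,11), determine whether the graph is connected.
No, it has 3 components: {1}, {2, 3, 5, 6, 7, 8, 9, 10, 11}, {4}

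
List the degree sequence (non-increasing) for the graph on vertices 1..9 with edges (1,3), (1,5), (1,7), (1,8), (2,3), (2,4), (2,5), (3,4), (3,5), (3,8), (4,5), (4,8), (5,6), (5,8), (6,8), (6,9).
[6, 5, 5, 4, 4, 3, 3, 1, 1] (degrees: deg(1)=4, deg(2)=3, deg(3)=5, deg(4)=4, deg(5)=6, deg(6)=3, deg(7)=1, deg(8)=5, deg(9)=1)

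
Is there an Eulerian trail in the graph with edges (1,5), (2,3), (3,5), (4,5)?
No (4 vertices have odd degree: {1, 2, 4, 5}; Eulerian path requires 0 or 2)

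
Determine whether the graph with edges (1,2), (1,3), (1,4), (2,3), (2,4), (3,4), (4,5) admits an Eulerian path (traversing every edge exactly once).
No (4 vertices have odd degree: {1, 2, 3, 5}; Eulerian path requires 0 or 2)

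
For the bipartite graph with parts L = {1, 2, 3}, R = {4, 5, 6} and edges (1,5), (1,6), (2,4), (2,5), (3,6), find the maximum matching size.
3 (matching: (1,5), (2,4), (3,6); upper bound min(|L|,|R|) = min(3,3) = 3)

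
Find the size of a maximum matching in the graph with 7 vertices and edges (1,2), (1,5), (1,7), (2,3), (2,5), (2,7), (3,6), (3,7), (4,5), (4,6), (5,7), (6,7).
3 (matching: (1,5), (3,7), (4,6); upper bound floor(n/2) = floor(7/2) = 3)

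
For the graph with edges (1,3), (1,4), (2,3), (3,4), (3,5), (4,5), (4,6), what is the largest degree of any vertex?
4 (attained at vertices 3, 4)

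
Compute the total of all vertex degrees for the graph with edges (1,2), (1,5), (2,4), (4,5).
8 (handshake: sum of degrees = 2|E| = 2 x 4 = 8)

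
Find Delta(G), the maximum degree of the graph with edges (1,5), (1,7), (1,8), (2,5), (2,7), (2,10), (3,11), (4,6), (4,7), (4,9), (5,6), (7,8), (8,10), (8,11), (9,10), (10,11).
4 (attained at vertices 7, 8, 10)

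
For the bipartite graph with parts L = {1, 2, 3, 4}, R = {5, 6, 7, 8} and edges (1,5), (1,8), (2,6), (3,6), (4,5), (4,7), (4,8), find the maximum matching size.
3 (matching: (1,8), (2,6), (4,7); upper bound min(|L|,|R|) = min(4,4) = 4)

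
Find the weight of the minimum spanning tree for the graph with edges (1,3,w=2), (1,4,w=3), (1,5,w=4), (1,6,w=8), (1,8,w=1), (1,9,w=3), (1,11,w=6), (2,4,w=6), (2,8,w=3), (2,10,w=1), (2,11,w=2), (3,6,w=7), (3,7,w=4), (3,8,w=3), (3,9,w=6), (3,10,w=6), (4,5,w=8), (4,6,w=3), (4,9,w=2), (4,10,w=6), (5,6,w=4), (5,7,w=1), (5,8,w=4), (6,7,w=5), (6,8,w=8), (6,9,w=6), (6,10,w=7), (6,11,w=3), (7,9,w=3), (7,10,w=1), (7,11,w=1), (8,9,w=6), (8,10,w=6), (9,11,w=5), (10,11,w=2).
18 (MST edges: (1,3,w=2), (1,8,w=1), (1,9,w=3), (2,8,w=3), (2,10,w=1), (4,6,w=3), (4,9,w=2), (5,7,w=1), (7,10,w=1), (7,11,w=1); sum of weights 2 + 1 + 3 + 3 + 1 + 3 + 2 + 1 + 1 + 1 = 18)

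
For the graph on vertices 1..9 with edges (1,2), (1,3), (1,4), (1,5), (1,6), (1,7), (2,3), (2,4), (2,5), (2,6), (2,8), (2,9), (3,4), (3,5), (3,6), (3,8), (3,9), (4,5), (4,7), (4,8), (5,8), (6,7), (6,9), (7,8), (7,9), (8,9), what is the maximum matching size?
4 (matching: (1,6), (2,5), (3,8), (7,9); upper bound floor(n/2) = floor(9/2) = 4)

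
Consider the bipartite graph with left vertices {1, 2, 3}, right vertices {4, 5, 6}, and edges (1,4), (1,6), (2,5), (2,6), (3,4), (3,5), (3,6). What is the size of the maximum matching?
3 (matching: (1,6), (2,5), (3,4); upper bound min(|L|,|R|) = min(3,3) = 3)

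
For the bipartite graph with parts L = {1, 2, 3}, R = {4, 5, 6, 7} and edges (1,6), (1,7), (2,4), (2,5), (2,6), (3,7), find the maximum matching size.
3 (matching: (1,6), (2,5), (3,7); upper bound min(|L|,|R|) = min(3,4) = 3)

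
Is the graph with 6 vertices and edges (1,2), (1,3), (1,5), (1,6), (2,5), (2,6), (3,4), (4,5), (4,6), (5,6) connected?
Yes (BFS from 1 visits [1, 2, 3, 5, 6, 4] — all 6 vertices reached)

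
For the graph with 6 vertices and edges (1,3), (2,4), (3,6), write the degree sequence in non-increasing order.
[2, 1, 1, 1, 1, 0] (degrees: deg(1)=1, deg(2)=1, deg(3)=2, deg(4)=1, deg(5)=0, deg(6)=1)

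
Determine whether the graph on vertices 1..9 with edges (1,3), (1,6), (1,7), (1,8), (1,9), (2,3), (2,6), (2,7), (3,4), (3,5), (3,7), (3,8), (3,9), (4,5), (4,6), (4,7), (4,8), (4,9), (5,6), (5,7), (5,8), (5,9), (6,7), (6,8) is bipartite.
No (odd cycle of length 3: 7 -> 1 -> 6 -> 7)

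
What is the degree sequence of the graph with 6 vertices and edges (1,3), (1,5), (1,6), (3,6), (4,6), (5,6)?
[4, 3, 2, 2, 1, 0] (degrees: deg(1)=3, deg(2)=0, deg(3)=2, deg(4)=1, deg(5)=2, deg(6)=4)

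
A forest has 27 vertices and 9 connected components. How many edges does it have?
18 (Each of the 9 component trees on V_i vertices has V_i - 1 edges; summing gives V - C = 27 - 9 = 18)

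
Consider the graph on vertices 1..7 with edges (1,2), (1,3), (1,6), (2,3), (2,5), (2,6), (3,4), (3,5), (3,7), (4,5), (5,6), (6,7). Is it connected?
Yes (BFS from 1 visits [1, 2, 3, 6, 5, 4, 7] — all 7 vertices reached)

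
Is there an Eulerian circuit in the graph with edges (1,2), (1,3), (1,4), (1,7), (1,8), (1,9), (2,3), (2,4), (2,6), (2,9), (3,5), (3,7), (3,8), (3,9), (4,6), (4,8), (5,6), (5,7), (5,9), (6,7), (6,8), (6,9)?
No (2 vertices have odd degree: {2, 9}; Eulerian circuit requires 0)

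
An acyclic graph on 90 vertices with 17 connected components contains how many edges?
73 (Each of the 17 component trees on V_i vertices has V_i - 1 edges; summing gives V - C = 90 - 17 = 73)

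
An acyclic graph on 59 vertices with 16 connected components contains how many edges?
43 (Each of the 16 component trees on V_i vertices has V_i - 1 edges; summing gives V - C = 59 - 16 = 43)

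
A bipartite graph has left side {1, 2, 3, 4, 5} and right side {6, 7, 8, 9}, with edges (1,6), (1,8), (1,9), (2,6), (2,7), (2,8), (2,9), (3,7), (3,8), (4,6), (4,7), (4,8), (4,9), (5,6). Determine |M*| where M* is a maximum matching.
4 (matching: (1,9), (2,8), (3,7), (4,6); upper bound min(|L|,|R|) = min(5,4) = 4)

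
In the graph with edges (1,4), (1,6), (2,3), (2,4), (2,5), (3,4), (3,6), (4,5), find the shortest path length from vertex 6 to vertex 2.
2 (path: 6 -> 3 -> 2, 2 edges)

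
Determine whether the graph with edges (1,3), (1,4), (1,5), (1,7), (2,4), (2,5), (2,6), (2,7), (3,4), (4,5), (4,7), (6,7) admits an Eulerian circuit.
No (2 vertices have odd degree: {4, 5}; Eulerian circuit requires 0)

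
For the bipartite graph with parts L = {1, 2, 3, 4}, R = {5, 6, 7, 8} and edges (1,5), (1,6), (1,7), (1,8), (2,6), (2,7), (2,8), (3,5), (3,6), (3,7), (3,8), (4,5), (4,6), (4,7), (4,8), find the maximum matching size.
4 (matching: (1,8), (2,7), (3,6), (4,5); upper bound min(|L|,|R|) = min(4,4) = 4)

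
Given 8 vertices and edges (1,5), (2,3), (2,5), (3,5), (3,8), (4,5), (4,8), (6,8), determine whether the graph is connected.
No, it has 2 components: {1, 2, 3, 4, 5, 6, 8}, {7}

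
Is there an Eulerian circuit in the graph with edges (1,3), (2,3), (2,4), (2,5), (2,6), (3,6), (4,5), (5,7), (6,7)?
No (4 vertices have odd degree: {1, 3, 5, 6}; Eulerian circuit requires 0)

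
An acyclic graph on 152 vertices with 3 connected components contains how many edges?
149 (Each of the 3 component trees on V_i vertices has V_i - 1 edges; summing gives V - C = 152 - 3 = 149)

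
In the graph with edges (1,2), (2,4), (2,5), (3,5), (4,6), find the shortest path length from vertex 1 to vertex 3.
3 (path: 1 -> 2 -> 5 -> 3, 3 edges)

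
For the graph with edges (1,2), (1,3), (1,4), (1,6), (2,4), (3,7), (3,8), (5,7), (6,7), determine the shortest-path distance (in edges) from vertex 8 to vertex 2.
3 (path: 8 -> 3 -> 1 -> 2, 3 edges)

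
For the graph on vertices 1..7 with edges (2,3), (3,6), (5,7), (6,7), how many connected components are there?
3 (components: {1}, {2, 3, 5, 6, 7}, {4})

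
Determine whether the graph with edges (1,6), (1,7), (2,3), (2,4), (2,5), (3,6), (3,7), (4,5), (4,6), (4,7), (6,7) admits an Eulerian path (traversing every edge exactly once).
Yes (the graph is connected and exactly 2 vertices have odd degree: {2, 3}; any Eulerian path must start and end at those)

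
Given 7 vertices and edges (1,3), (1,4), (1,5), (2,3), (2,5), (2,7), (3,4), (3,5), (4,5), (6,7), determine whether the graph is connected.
Yes (BFS from 1 visits [1, 3, 4, 5, 2, 7, 6] — all 7 vertices reached)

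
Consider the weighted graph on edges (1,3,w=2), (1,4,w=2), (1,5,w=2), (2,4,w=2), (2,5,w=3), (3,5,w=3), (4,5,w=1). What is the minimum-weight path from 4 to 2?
2 (path: 4 -> 2; weights 2 = 2)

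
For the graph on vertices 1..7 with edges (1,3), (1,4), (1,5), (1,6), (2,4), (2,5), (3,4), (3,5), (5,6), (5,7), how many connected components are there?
1 (components: {1, 2, 3, 4, 5, 6, 7})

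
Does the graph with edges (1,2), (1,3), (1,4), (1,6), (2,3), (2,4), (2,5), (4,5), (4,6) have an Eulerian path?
Yes — and in fact it has an Eulerian circuit (the graph is connected and all 6 vertices have even degree)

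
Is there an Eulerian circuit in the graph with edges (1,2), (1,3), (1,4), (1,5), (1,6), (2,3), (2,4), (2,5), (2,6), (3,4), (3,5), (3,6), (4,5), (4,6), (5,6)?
No (6 vertices have odd degree: {1, 2, 3, 4, 5, 6}; Eulerian circuit requires 0)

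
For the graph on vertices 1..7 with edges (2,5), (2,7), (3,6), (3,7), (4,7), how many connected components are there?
2 (components: {1}, {2, 3, 4, 5, 6, 7})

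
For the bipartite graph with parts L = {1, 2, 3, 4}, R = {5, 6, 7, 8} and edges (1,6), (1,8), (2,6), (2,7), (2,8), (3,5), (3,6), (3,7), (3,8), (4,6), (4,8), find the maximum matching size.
4 (matching: (1,8), (2,7), (3,5), (4,6); upper bound min(|L|,|R|) = min(4,4) = 4)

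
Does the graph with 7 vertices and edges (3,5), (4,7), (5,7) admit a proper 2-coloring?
Yes. Partition: {1, 2, 3, 6, 7}, {4, 5}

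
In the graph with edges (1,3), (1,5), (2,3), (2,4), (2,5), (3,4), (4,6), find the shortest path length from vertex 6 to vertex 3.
2 (path: 6 -> 4 -> 3, 2 edges)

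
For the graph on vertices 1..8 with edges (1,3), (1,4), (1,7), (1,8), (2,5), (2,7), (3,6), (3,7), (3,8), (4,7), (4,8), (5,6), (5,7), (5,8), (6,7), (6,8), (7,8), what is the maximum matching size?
4 (matching: (1,4), (2,7), (3,6), (5,8); upper bound floor(n/2) = floor(8/2) = 4)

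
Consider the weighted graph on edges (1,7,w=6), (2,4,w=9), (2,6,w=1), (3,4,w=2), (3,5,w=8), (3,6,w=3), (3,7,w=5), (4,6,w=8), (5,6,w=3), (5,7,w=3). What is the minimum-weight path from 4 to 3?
2 (path: 4 -> 3; weights 2 = 2)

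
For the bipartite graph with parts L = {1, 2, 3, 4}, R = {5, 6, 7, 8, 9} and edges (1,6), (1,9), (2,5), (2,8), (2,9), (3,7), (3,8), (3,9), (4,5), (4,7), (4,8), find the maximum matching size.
4 (matching: (1,6), (2,8), (3,9), (4,7); upper bound min(|L|,|R|) = min(4,5) = 4)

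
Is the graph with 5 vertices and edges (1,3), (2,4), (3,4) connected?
No, it has 2 components: {1, 2, 3, 4}, {5}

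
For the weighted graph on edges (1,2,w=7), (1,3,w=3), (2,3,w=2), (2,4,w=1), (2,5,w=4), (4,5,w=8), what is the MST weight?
10 (MST edges: (1,3,w=3), (2,3,w=2), (2,4,w=1), (2,5,w=4); sum of weights 3 + 2 + 1 + 4 = 10)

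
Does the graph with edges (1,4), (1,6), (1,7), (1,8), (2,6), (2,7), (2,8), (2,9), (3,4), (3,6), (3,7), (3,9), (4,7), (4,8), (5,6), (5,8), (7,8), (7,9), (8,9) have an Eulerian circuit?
Yes (the graph is connected and all 9 vertices have even degree)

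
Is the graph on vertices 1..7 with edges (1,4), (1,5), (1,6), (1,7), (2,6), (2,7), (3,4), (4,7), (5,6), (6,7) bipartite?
No (odd cycle of length 3: 5 -> 1 -> 6 -> 5)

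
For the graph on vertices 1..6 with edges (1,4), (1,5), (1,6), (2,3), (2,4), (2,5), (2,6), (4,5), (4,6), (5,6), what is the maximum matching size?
3 (matching: (1,6), (2,3), (4,5); upper bound floor(n/2) = floor(6/2) = 3)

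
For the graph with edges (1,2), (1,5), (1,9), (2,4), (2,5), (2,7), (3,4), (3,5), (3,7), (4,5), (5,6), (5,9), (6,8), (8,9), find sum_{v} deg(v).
28 (handshake: sum of degrees = 2|E| = 2 x 14 = 28)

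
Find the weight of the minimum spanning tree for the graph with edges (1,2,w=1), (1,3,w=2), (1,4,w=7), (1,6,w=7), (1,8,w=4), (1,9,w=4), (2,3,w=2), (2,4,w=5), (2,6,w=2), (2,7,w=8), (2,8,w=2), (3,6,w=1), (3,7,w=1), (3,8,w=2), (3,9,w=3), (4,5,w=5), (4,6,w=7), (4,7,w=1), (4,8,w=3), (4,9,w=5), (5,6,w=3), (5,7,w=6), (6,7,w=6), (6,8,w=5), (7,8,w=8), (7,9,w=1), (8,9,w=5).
12 (MST edges: (1,2,w=1), (1,3,w=2), (2,8,w=2), (3,6,w=1), (3,7,w=1), (4,7,w=1), (5,6,w=3), (7,9,w=1); sum of weights 1 + 2 + 2 + 1 + 1 + 1 + 3 + 1 = 12)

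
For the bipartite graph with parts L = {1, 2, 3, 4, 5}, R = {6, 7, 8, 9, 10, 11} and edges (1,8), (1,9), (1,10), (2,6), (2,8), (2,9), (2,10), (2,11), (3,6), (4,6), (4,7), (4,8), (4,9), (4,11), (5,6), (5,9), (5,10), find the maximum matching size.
5 (matching: (1,10), (2,11), (3,6), (4,8), (5,9); upper bound min(|L|,|R|) = min(5,6) = 5)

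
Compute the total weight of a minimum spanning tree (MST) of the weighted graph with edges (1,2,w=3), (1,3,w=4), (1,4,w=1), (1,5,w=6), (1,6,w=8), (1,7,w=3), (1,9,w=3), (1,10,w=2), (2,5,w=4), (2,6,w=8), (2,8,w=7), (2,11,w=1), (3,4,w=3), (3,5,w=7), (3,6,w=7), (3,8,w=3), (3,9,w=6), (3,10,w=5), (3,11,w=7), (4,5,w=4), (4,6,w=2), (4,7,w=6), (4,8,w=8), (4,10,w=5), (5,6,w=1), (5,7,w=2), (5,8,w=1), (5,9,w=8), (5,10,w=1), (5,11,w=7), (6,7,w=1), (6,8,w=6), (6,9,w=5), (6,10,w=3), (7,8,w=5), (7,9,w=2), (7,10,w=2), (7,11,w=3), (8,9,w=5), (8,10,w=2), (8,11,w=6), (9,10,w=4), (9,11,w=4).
16 (MST edges: (1,2,w=3), (1,4,w=1), (1,10,w=2), (2,11,w=1), (3,8,w=3), (5,6,w=1), (5,8,w=1), (5,10,w=1), (6,7,w=1), (7,9,w=2); sum of weights 3 + 1 + 2 + 1 + 3 + 1 + 1 + 1 + 1 + 2 = 16)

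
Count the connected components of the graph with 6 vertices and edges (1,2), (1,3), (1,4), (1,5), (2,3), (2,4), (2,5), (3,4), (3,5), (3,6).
1 (components: {1, 2, 3, 4, 5, 6})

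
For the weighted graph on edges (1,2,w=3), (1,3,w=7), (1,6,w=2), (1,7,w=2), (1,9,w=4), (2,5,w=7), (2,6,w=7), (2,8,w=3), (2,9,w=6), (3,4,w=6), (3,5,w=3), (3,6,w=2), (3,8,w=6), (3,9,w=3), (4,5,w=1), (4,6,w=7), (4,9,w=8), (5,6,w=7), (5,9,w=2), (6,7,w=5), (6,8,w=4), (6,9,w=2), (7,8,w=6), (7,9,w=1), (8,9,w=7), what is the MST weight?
16 (MST edges: (1,2,w=3), (1,6,w=2), (1,7,w=2), (2,8,w=3), (3,6,w=2), (4,5,w=1), (5,9,w=2), (7,9,w=1); sum of weights 3 + 2 + 2 + 3 + 2 + 1 + 2 + 1 = 16)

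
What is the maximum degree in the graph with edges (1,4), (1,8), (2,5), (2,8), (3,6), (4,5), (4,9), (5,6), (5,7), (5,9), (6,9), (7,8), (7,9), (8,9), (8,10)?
5 (attained at vertices 5, 8, 9)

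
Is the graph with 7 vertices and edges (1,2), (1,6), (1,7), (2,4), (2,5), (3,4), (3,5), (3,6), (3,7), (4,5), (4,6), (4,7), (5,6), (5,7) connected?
Yes (BFS from 1 visits [1, 2, 6, 7, 4, 5, 3] — all 7 vertices reached)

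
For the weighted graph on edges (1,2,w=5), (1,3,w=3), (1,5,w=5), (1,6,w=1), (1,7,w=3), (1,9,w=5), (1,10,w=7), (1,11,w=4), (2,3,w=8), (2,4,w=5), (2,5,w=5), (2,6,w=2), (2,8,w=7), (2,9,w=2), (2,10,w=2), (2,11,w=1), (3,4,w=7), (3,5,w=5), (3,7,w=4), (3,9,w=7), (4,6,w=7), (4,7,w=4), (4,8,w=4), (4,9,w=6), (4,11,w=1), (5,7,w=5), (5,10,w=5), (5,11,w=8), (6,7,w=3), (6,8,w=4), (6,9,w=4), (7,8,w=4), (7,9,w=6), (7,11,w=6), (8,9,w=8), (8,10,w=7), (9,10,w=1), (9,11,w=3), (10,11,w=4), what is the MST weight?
23 (MST edges: (1,3,w=3), (1,5,w=5), (1,6,w=1), (1,7,w=3), (2,6,w=2), (2,9,w=2), (2,11,w=1), (4,8,w=4), (4,11,w=1), (9,10,w=1); sum of weights 3 + 5 + 1 + 3 + 2 + 2 + 1 + 4 + 1 + 1 = 23)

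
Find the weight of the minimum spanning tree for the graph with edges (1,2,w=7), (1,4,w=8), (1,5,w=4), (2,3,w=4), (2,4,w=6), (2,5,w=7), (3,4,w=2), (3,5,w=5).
15 (MST edges: (1,5,w=4), (2,3,w=4), (3,4,w=2), (3,5,w=5); sum of weights 4 + 4 + 2 + 5 = 15)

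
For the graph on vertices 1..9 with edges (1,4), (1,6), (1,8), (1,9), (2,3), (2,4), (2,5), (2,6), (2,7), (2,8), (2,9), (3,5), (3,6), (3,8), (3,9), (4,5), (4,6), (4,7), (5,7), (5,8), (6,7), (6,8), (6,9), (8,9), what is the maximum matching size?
4 (matching: (1,8), (2,7), (3,5), (6,9); upper bound floor(n/2) = floor(9/2) = 4)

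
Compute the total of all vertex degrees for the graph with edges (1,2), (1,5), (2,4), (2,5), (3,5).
10 (handshake: sum of degrees = 2|E| = 2 x 5 = 10)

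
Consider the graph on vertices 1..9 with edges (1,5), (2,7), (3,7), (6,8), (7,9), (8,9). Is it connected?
No, it has 3 components: {1, 5}, {2, 3, 6, 7, 8, 9}, {4}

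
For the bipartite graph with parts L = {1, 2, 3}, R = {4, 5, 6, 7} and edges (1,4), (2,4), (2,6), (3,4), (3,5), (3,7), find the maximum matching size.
3 (matching: (1,4), (2,6), (3,7); upper bound min(|L|,|R|) = min(3,4) = 3)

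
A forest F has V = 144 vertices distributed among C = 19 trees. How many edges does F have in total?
125 (Each of the 19 component trees on V_i vertices has V_i - 1 edges; summing gives V - C = 144 - 19 = 125)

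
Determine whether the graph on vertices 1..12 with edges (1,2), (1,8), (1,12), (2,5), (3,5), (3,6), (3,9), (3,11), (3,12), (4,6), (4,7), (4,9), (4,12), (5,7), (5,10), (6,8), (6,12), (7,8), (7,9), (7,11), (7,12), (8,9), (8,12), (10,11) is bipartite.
No (odd cycle of length 3: 8 -> 1 -> 12 -> 8)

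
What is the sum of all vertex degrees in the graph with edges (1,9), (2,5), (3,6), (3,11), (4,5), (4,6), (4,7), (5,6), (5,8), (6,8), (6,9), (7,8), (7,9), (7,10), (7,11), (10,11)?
32 (handshake: sum of degrees = 2|E| = 2 x 16 = 32)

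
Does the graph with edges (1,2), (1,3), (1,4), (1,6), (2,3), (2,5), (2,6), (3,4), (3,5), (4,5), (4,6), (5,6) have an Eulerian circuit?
Yes (the graph is connected and all 6 vertices have even degree)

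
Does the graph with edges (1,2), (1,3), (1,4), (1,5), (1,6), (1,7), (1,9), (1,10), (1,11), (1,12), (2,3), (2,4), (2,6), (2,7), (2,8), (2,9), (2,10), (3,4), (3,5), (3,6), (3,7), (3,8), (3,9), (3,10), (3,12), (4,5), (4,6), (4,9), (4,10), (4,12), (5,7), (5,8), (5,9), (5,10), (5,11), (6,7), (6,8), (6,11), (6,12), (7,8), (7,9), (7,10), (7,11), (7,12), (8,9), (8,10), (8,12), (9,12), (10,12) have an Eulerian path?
Yes — and in fact it has an Eulerian circuit (the graph is connected and all 12 vertices have even degree)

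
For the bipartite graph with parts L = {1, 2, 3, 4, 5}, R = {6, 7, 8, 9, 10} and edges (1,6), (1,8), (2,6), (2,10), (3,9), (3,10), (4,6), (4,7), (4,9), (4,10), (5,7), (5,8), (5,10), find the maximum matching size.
5 (matching: (1,8), (2,10), (3,9), (4,6), (5,7); upper bound min(|L|,|R|) = min(5,5) = 5)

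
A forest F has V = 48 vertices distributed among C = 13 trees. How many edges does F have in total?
35 (Each of the 13 component trees on V_i vertices has V_i - 1 edges; summing gives V - C = 48 - 13 = 35)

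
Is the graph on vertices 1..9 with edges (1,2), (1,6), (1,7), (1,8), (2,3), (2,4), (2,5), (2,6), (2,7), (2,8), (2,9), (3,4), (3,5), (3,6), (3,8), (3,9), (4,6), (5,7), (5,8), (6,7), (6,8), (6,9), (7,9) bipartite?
No (odd cycle of length 3: 6 -> 1 -> 2 -> 6)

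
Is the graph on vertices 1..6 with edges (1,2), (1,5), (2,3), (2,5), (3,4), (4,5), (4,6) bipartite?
No (odd cycle of length 3: 5 -> 1 -> 2 -> 5)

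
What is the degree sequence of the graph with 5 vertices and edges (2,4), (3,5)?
[1, 1, 1, 1, 0] (degrees: deg(1)=0, deg(2)=1, deg(3)=1, deg(4)=1, deg(5)=1)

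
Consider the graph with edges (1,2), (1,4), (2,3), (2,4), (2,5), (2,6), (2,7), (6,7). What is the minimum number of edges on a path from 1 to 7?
2 (path: 1 -> 2 -> 7, 2 edges)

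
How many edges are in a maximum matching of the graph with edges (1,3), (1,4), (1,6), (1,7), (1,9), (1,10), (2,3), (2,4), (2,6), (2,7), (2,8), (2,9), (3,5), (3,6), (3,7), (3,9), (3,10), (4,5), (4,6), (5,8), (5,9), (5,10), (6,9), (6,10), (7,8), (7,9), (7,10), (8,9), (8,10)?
5 (matching: (1,10), (2,6), (3,7), (4,5), (8,9); upper bound floor(n/2) = floor(10/2) = 5)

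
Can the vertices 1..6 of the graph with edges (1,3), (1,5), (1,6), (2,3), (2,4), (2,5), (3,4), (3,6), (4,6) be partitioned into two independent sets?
No (odd cycle of length 3: 3 -> 1 -> 6 -> 3)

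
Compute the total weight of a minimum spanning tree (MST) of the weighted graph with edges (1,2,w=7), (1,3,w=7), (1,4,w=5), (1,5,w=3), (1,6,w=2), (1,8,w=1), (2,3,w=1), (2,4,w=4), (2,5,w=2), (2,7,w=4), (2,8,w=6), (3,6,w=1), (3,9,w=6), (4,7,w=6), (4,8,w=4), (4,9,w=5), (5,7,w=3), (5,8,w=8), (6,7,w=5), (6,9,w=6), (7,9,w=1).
15 (MST edges: (1,6,w=2), (1,8,w=1), (2,3,w=1), (2,4,w=4), (2,5,w=2), (3,6,w=1), (5,7,w=3), (7,9,w=1); sum of weights 2 + 1 + 1 + 4 + 2 + 1 + 3 + 1 = 15)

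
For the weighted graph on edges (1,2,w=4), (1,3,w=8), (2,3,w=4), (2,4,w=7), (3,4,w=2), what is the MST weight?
10 (MST edges: (1,2,w=4), (2,3,w=4), (3,4,w=2); sum of weights 4 + 4 + 2 = 10)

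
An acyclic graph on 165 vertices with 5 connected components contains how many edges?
160 (Each of the 5 component trees on V_i vertices has V_i - 1 edges; summing gives V - C = 165 - 5 = 160)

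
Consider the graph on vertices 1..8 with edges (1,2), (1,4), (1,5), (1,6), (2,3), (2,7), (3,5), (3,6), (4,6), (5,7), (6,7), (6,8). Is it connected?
Yes (BFS from 1 visits [1, 2, 4, 5, 6, 3, 7, 8] — all 8 vertices reached)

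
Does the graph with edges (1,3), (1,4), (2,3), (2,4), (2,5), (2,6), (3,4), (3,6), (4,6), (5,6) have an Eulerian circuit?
Yes (the graph is connected and all 6 vertices have even degree)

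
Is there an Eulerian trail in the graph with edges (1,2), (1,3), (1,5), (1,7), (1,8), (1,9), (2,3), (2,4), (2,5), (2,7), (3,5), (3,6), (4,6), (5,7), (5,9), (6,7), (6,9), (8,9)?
Yes (the graph is connected and exactly 2 vertices have odd degree: {2, 5}; any Eulerian path must start and end at those)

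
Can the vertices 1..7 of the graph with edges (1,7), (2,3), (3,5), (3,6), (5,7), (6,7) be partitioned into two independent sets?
Yes. Partition: {1, 2, 4, 5, 6}, {3, 7}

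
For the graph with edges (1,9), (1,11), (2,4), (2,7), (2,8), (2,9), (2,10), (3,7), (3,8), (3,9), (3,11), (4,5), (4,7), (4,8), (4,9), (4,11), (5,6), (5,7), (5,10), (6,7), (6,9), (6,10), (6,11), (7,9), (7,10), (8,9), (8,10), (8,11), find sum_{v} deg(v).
56 (handshake: sum of degrees = 2|E| = 2 x 28 = 56)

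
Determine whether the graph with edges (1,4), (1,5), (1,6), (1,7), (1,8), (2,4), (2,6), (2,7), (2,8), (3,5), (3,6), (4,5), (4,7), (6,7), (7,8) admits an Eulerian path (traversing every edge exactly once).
No (4 vertices have odd degree: {1, 5, 7, 8}; Eulerian path requires 0 or 2)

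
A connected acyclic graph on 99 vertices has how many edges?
98 (A tree on V vertices has V - 1 edges, so 99 - 1 = 98)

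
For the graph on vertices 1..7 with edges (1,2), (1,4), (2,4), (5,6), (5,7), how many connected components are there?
3 (components: {1, 2, 4}, {3}, {5, 6, 7})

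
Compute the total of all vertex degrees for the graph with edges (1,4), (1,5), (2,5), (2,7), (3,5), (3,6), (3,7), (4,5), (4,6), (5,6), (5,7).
22 (handshake: sum of degrees = 2|E| = 2 x 11 = 22)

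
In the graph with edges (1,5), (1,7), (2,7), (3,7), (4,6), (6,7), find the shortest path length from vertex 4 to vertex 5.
4 (path: 4 -> 6 -> 7 -> 1 -> 5, 4 edges)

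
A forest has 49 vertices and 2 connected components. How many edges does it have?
47 (Each of the 2 component trees on V_i vertices has V_i - 1 edges; summing gives V - C = 49 - 2 = 47)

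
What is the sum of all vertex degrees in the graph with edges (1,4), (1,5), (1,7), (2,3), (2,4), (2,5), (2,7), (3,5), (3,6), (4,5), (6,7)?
22 (handshake: sum of degrees = 2|E| = 2 x 11 = 22)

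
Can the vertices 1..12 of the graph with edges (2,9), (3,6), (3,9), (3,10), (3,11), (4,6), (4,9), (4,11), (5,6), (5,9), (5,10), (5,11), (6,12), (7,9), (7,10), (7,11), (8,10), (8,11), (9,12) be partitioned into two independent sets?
Yes. Partition: {1, 2, 3, 4, 5, 7, 8, 12}, {6, 9, 10, 11}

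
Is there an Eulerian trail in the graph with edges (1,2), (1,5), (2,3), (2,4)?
No (4 vertices have odd degree: {2, 3, 4, 5}; Eulerian path requires 0 or 2)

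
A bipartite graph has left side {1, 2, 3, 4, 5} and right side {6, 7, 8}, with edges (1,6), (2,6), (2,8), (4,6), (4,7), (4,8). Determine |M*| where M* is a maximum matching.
3 (matching: (1,6), (2,8), (4,7); upper bound min(|L|,|R|) = min(5,3) = 3)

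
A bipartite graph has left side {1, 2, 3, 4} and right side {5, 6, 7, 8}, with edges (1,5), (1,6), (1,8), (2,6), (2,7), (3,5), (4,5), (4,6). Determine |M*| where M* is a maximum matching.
4 (matching: (1,8), (2,7), (3,5), (4,6); upper bound min(|L|,|R|) = min(4,4) = 4)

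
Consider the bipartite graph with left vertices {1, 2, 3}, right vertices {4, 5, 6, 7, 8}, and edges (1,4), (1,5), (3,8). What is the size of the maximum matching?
2 (matching: (1,5), (3,8); upper bound min(|L|,|R|) = min(3,5) = 3)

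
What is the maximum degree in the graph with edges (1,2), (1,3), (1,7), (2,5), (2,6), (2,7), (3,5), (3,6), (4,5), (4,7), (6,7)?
4 (attained at vertices 2, 7)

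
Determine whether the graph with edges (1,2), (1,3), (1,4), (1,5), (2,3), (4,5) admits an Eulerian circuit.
Yes (the graph is connected and all 5 vertices have even degree)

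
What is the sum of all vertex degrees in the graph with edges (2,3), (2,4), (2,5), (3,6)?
8 (handshake: sum of degrees = 2|E| = 2 x 4 = 8)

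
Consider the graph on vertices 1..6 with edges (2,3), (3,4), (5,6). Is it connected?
No, it has 3 components: {1}, {2, 3, 4}, {5, 6}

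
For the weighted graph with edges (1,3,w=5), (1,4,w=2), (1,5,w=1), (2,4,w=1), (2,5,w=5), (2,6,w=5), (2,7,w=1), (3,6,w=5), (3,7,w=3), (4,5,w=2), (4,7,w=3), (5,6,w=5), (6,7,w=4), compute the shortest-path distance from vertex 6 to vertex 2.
5 (path: 6 -> 2; weights 5 = 5)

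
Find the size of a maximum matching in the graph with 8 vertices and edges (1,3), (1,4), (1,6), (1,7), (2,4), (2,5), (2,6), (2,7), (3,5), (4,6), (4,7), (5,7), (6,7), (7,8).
4 (matching: (1,6), (2,4), (3,5), (7,8); upper bound floor(n/2) = floor(8/2) = 4)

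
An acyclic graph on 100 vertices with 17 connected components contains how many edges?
83 (Each of the 17 component trees on V_i vertices has V_i - 1 edges; summing gives V - C = 100 - 17 = 83)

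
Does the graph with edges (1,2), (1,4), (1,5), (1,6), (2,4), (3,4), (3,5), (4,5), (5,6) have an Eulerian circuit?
Yes (the graph is connected and all 6 vertices have even degree)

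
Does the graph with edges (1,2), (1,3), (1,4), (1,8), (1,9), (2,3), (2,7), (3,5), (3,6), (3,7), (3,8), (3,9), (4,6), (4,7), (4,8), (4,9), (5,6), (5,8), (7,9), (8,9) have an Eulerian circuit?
No (8 vertices have odd degree: {1, 2, 3, 4, 5, 6, 8, 9}; Eulerian circuit requires 0)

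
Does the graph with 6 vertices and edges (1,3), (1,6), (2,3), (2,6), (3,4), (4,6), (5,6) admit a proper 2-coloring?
Yes. Partition: {1, 2, 4, 5}, {3, 6}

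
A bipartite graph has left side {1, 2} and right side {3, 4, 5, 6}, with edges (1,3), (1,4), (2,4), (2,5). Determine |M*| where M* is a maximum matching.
2 (matching: (1,4), (2,5); upper bound min(|L|,|R|) = min(2,4) = 2)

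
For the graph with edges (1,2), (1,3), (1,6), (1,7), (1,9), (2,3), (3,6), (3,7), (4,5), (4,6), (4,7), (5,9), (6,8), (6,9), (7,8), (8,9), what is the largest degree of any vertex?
5 (attained at vertices 1, 6)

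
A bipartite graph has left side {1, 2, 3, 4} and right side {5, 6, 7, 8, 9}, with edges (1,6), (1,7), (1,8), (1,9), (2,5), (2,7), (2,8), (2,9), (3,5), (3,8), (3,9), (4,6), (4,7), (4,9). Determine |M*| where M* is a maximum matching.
4 (matching: (1,9), (2,7), (3,8), (4,6); upper bound min(|L|,|R|) = min(4,5) = 4)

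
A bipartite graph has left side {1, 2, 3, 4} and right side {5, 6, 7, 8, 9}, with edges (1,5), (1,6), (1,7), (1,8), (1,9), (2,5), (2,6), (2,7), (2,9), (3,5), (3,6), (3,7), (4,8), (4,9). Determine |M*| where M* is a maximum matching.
4 (matching: (1,9), (2,7), (3,6), (4,8); upper bound min(|L|,|R|) = min(4,5) = 4)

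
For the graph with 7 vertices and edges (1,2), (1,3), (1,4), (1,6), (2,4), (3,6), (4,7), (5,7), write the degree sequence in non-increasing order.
[4, 3, 2, 2, 2, 2, 1] (degrees: deg(1)=4, deg(2)=2, deg(3)=2, deg(4)=3, deg(5)=1, deg(6)=2, deg(7)=2)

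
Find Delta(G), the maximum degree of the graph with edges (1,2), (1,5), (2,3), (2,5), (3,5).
3 (attained at vertices 2, 5)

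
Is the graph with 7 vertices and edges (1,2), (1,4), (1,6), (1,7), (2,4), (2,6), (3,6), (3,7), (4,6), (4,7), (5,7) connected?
Yes (BFS from 1 visits [1, 2, 4, 6, 7, 3, 5] — all 7 vertices reached)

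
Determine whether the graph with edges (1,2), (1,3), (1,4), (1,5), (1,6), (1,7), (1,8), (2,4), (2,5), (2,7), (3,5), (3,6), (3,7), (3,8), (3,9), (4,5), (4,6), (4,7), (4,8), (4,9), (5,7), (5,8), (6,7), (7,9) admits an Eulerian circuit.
No (4 vertices have odd degree: {1, 4, 7, 9}; Eulerian circuit requires 0)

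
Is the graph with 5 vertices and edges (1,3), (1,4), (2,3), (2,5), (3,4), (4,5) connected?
Yes (BFS from 1 visits [1, 3, 4, 2, 5] — all 5 vertices reached)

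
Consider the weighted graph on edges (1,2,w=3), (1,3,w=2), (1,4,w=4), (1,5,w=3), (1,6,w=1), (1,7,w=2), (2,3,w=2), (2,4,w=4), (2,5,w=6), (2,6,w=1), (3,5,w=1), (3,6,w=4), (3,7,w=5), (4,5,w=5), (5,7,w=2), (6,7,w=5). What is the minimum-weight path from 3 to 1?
2 (path: 3 -> 1; weights 2 = 2)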